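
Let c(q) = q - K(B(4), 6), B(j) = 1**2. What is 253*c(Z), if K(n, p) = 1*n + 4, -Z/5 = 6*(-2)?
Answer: 13915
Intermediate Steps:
B(j) = 1
Z = 60 (Z = -30*(-2) = -5*(-12) = 60)
K(n, p) = 4 + n (K(n, p) = n + 4 = 4 + n)
c(q) = -5 + q (c(q) = q - (4 + 1) = q - 1*5 = q - 5 = -5 + q)
253*c(Z) = 253*(-5 + 60) = 253*55 = 13915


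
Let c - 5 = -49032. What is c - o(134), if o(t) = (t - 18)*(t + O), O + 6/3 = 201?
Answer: -87655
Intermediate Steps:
O = 199 (O = -2 + 201 = 199)
c = -49027 (c = 5 - 49032 = -49027)
o(t) = (-18 + t)*(199 + t) (o(t) = (t - 18)*(t + 199) = (-18 + t)*(199 + t))
c - o(134) = -49027 - (-3582 + 134**2 + 181*134) = -49027 - (-3582 + 17956 + 24254) = -49027 - 1*38628 = -49027 - 38628 = -87655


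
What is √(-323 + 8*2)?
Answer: I*√307 ≈ 17.521*I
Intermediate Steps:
√(-323 + 8*2) = √(-323 + 16) = √(-307) = I*√307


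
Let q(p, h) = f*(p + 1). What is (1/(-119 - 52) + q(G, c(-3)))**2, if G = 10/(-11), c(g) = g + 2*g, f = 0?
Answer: 1/29241 ≈ 3.4199e-5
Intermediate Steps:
c(g) = 3*g
G = -10/11 (G = 10*(-1/11) = -10/11 ≈ -0.90909)
q(p, h) = 0 (q(p, h) = 0*(p + 1) = 0*(1 + p) = 0)
(1/(-119 - 52) + q(G, c(-3)))**2 = (1/(-119 - 52) + 0)**2 = (1/(-171) + 0)**2 = (-1/171 + 0)**2 = (-1/171)**2 = 1/29241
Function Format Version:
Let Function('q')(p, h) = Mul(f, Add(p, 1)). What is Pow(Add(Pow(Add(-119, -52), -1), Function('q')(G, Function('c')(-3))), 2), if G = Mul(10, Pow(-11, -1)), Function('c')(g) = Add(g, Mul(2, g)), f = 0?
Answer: Rational(1, 29241) ≈ 3.4199e-5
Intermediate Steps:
Function('c')(g) = Mul(3, g)
G = Rational(-10, 11) (G = Mul(10, Rational(-1, 11)) = Rational(-10, 11) ≈ -0.90909)
Function('q')(p, h) = 0 (Function('q')(p, h) = Mul(0, Add(p, 1)) = Mul(0, Add(1, p)) = 0)
Pow(Add(Pow(Add(-119, -52), -1), Function('q')(G, Function('c')(-3))), 2) = Pow(Add(Pow(Add(-119, -52), -1), 0), 2) = Pow(Add(Pow(-171, -1), 0), 2) = Pow(Add(Rational(-1, 171), 0), 2) = Pow(Rational(-1, 171), 2) = Rational(1, 29241)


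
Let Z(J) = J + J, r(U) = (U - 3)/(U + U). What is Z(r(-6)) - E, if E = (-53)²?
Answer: -5615/2 ≈ -2807.5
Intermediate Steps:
r(U) = (-3 + U)/(2*U) (r(U) = (-3 + U)/((2*U)) = (-3 + U)*(1/(2*U)) = (-3 + U)/(2*U))
E = 2809
Z(J) = 2*J
Z(r(-6)) - E = 2*((½)*(-3 - 6)/(-6)) - 1*2809 = 2*((½)*(-⅙)*(-9)) - 2809 = 2*(¾) - 2809 = 3/2 - 2809 = -5615/2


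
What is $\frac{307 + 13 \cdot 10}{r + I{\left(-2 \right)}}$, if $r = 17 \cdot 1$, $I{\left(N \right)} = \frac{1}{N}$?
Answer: $\frac{874}{33} \approx 26.485$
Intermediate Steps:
$r = 17$
$\frac{307 + 13 \cdot 10}{r + I{\left(-2 \right)}} = \frac{307 + 13 \cdot 10}{17 + \frac{1}{-2}} = \frac{307 + 130}{17 - \frac{1}{2}} = \frac{437}{\frac{33}{2}} = 437 \cdot \frac{2}{33} = \frac{874}{33}$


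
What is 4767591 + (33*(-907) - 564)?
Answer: 4737096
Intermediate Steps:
4767591 + (33*(-907) - 564) = 4767591 + (-29931 - 564) = 4767591 - 30495 = 4737096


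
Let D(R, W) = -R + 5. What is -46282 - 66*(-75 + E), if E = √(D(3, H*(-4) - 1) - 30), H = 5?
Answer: -41332 - 132*I*√7 ≈ -41332.0 - 349.24*I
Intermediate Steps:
D(R, W) = 5 - R
E = 2*I*√7 (E = √((5 - 1*3) - 30) = √((5 - 3) - 30) = √(2 - 30) = √(-28) = 2*I*√7 ≈ 5.2915*I)
-46282 - 66*(-75 + E) = -46282 - 66*(-75 + 2*I*√7) = -46282 - (-4950 + 132*I*√7) = -46282 + (4950 - 132*I*√7) = -41332 - 132*I*√7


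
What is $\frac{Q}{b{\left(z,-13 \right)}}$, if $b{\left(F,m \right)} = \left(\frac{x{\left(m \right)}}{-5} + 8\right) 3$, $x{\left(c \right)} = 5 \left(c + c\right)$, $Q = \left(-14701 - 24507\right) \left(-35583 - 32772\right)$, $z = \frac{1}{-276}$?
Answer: $\frac{446677140}{17} \approx 2.6275 \cdot 10^{7}$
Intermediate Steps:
$z = - \frac{1}{276} \approx -0.0036232$
$Q = 2680062840$ ($Q = \left(-39208\right) \left(-68355\right) = 2680062840$)
$x{\left(c \right)} = 10 c$ ($x{\left(c \right)} = 5 \cdot 2 c = 10 c$)
$b{\left(F,m \right)} = 24 - 6 m$ ($b{\left(F,m \right)} = \left(\frac{10 m}{-5} + 8\right) 3 = \left(10 m \left(- \frac{1}{5}\right) + 8\right) 3 = \left(- 2 m + 8\right) 3 = \left(8 - 2 m\right) 3 = 24 - 6 m$)
$\frac{Q}{b{\left(z,-13 \right)}} = \frac{2680062840}{24 - -78} = \frac{2680062840}{24 + 78} = \frac{2680062840}{102} = 2680062840 \cdot \frac{1}{102} = \frac{446677140}{17}$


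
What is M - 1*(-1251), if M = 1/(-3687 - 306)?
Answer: 4995242/3993 ≈ 1251.0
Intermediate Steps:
M = -1/3993 (M = 1/(-3993) = -1/3993 ≈ -0.00025044)
M - 1*(-1251) = -1/3993 - 1*(-1251) = -1/3993 + 1251 = 4995242/3993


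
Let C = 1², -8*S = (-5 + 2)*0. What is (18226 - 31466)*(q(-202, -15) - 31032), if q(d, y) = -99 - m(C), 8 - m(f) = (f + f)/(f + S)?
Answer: 412253880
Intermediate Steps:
S = 0 (S = -(-5 + 2)*0/8 = -(-3)*0/8 = -⅛*0 = 0)
C = 1
m(f) = 6 (m(f) = 8 - (f + f)/(f + 0) = 8 - 2*f/f = 8 - 1*2 = 8 - 2 = 6)
q(d, y) = -105 (q(d, y) = -99 - 1*6 = -99 - 6 = -105)
(18226 - 31466)*(q(-202, -15) - 31032) = (18226 - 31466)*(-105 - 31032) = -13240*(-31137) = 412253880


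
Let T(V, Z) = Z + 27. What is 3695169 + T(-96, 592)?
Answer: 3695788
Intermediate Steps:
T(V, Z) = 27 + Z
3695169 + T(-96, 592) = 3695169 + (27 + 592) = 3695169 + 619 = 3695788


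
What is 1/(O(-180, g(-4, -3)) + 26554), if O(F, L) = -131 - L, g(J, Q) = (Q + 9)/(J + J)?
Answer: 4/105695 ≈ 3.7845e-5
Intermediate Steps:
g(J, Q) = (9 + Q)/(2*J) (g(J, Q) = (9 + Q)/((2*J)) = (9 + Q)*(1/(2*J)) = (9 + Q)/(2*J))
1/(O(-180, g(-4, -3)) + 26554) = 1/((-131 - (9 - 3)/(2*(-4))) + 26554) = 1/((-131 - (-1)*6/(2*4)) + 26554) = 1/((-131 - 1*(-¾)) + 26554) = 1/((-131 + ¾) + 26554) = 1/(-521/4 + 26554) = 1/(105695/4) = 4/105695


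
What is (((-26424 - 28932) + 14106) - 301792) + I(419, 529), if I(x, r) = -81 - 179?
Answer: -343302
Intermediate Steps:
I(x, r) = -260
(((-26424 - 28932) + 14106) - 301792) + I(419, 529) = (((-26424 - 28932) + 14106) - 301792) - 260 = ((-55356 + 14106) - 301792) - 260 = (-41250 - 301792) - 260 = -343042 - 260 = -343302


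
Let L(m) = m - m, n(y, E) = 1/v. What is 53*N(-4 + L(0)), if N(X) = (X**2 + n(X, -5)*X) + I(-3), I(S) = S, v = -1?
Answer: 901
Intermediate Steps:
n(y, E) = -1 (n(y, E) = 1/(-1) = -1)
L(m) = 0
N(X) = -3 + X**2 - X (N(X) = (X**2 - X) - 3 = -3 + X**2 - X)
53*N(-4 + L(0)) = 53*(-3 + (-4 + 0)**2 - (-4 + 0)) = 53*(-3 + (-4)**2 - 1*(-4)) = 53*(-3 + 16 + 4) = 53*17 = 901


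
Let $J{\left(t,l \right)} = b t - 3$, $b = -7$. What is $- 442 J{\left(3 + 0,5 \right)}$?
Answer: $10608$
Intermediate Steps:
$J{\left(t,l \right)} = -3 - 7 t$ ($J{\left(t,l \right)} = - 7 t - 3 = -3 - 7 t$)
$- 442 J{\left(3 + 0,5 \right)} = - 442 \left(-3 - 7 \left(3 + 0\right)\right) = - 442 \left(-3 - 21\right) = \left(-442\right) \left(-24\right) = 10608$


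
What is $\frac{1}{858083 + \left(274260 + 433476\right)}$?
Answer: $\frac{1}{1565819} \approx 6.3864 \cdot 10^{-7}$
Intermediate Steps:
$\frac{1}{858083 + \left(274260 + 433476\right)} = \frac{1}{858083 + 707736} = \frac{1}{1565819}$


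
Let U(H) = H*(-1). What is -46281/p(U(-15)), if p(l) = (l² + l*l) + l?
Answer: -15427/155 ≈ -99.529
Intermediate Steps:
U(H) = -H
p(l) = l + 2*l² (p(l) = (l² + l²) + l = 2*l² + l = l + 2*l²)
-46281/p(U(-15)) = -46281*1/(15*(1 + 2*(-1*(-15)))) = -46281*1/(15*(1 + 2*15)) = -46281*1/(15*(1 + 30)) = -46281/(15*31) = -46281/465 = -46281*1/465 = -15427/155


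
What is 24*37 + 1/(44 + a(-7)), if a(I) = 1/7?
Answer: 274399/309 ≈ 888.02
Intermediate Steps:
a(I) = 1/7
24*37 + 1/(44 + a(-7)) = 24*37 + 1/(44 + 1/7) = 888 + 1/(309/7) = 888 + 7/309 = 274399/309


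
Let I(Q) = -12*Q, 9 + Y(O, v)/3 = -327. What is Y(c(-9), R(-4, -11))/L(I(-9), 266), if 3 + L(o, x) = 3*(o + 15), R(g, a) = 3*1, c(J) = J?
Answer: -168/61 ≈ -2.7541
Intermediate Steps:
R(g, a) = 3
Y(O, v) = -1008 (Y(O, v) = -27 + 3*(-327) = -27 - 981 = -1008)
L(o, x) = 42 + 3*o (L(o, x) = -3 + 3*(o + 15) = -3 + 3*(15 + o) = -3 + (45 + 3*o) = 42 + 3*o)
Y(c(-9), R(-4, -11))/L(I(-9), 266) = -1008/(42 + 3*(-12*(-9))) = -1008/(42 + 3*108) = -1008/(42 + 324) = -1008/366 = -1008*1/366 = -168/61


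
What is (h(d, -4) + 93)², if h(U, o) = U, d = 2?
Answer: 9025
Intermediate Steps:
(h(d, -4) + 93)² = (2 + 93)² = 95² = 9025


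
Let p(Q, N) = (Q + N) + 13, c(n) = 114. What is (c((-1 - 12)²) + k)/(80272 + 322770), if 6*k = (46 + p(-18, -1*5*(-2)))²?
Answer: 1095/806084 ≈ 0.0013584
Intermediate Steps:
p(Q, N) = 13 + N + Q (p(Q, N) = (N + Q) + 13 = 13 + N + Q)
k = 867/2 (k = (46 + (13 - 1*5*(-2) - 18))²/6 = (46 + (13 - 5*(-2) - 18))²/6 = (46 + (13 + 10 - 18))²/6 = (46 + 5)²/6 = (⅙)*51² = (⅙)*2601 = 867/2 ≈ 433.50)
(c((-1 - 12)²) + k)/(80272 + 322770) = (114 + 867/2)/(80272 + 322770) = (1095/2)/403042 = (1095/2)*(1/403042) = 1095/806084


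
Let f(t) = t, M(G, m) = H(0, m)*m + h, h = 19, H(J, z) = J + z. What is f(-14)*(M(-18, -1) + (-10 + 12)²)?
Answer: -336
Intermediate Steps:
M(G, m) = 19 + m² (M(G, m) = (0 + m)*m + 19 = m*m + 19 = m² + 19 = 19 + m²)
f(-14)*(M(-18, -1) + (-10 + 12)²) = -14*((19 + (-1)²) + (-10 + 12)²) = -14*((19 + 1) + 2²) = -14*(20 + 4) = -14*24 = -336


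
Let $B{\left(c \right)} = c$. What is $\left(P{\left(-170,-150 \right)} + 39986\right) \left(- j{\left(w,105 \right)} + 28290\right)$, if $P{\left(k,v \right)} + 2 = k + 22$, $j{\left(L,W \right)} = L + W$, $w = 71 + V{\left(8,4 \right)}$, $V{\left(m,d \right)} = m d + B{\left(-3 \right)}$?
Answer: $1118794060$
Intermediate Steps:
$V{\left(m,d \right)} = -3 + d m$ ($V{\left(m,d \right)} = m d - 3 = d m - 3 = -3 + d m$)
$w = 100$ ($w = 71 + \left(-3 + 4 \cdot 8\right) = 71 + \left(-3 + 32\right) = 71 + 29 = 100$)
$P{\left(k,v \right)} = 20 + k$ ($P{\left(k,v \right)} = -2 + \left(k + 22\right) = -2 + \left(22 + k\right) = 20 + k$)
$\left(P{\left(-170,-150 \right)} + 39986\right) \left(- j{\left(w,105 \right)} + 28290\right) = \left(\left(20 - 170\right) + 39986\right) \left(- (100 + 105) + 28290\right) = \left(-150 + 39986\right) \left(\left(-1\right) 205 + 28290\right) = 39836 \left(-205 + 28290\right) = 39836 \cdot 28085 = 1118794060$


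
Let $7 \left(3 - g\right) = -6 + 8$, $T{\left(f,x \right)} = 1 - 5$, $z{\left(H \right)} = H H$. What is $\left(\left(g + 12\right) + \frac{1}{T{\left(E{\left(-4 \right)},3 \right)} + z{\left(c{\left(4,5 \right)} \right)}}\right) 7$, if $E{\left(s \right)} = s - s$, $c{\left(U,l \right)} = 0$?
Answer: $\frac{405}{4} \approx 101.25$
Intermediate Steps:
$z{\left(H \right)} = H^{2}$
$E{\left(s \right)} = 0$
$T{\left(f,x \right)} = -4$
$g = \frac{19}{7}$ ($g = 3 - \frac{-6 + 8}{7} = 3 - \frac{2}{7} = \frac{19}{7} \approx 2.7143$)
$\left(\left(g + 12\right) + \frac{1}{T{\left(E{\left(-4 \right)},3 \right)} + z{\left(c{\left(4,5 \right)} \right)}}\right) 7 = \left(\left(\frac{19}{7} + 12\right) + \frac{1}{-4 + 0^{2}}\right) 7 = \left(\frac{103}{7} + \frac{1}{-4 + 0}\right) 7 = \left(\frac{103}{7} + \frac{1}{-4}\right) 7 = \left(\frac{103}{7} - \frac{1}{4}\right) 7 = \frac{405}{28} \cdot 7 = \frac{405}{4}$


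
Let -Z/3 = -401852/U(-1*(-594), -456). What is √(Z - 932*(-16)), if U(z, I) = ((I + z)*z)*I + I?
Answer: 5*√5787670512987502/3114974 ≈ 122.11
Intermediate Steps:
U(z, I) = I + I*z*(I + z) (U(z, I) = (z*(I + z))*I + I = I*z*(I + z) + I = I + I*z*(I + z))
Z = -100463/3114974 (Z = -(-1205556)/((-456*(1 + (-1*(-594))² - (-456)*(-594)))) = -(-1205556)/((-456*(1 + 594² - 456*594))) = -(-1205556)/((-456*(1 + 352836 - 270864))) = -(-1205556)/((-456*81973)) = -(-1205556)/(-37379688) = -(-1205556)*(-1)/37379688 = -3*100463/9344922 = -100463/3114974 ≈ -0.032252)
√(Z - 932*(-16)) = √(-100463/3114974 - 932*(-16)) = √(-100463/3114974 + 14912) = √(46450391825/3114974) = 5*√5787670512987502/3114974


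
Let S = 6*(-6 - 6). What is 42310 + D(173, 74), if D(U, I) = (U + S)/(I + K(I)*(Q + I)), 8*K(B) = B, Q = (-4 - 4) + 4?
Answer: 61053532/1443 ≈ 42310.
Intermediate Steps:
Q = -4 (Q = -8 + 4 = -4)
K(B) = B/8
S = -72 (S = 6*(-12) = -72)
D(U, I) = (-72 + U)/(I + I*(-4 + I)/8) (D(U, I) = (U - 72)/(I + (I/8)*(-4 + I)) = (-72 + U)/(I + I*(-4 + I)/8))
42310 + D(173, 74) = 42310 + 8*(-72 + 173)/(74*(4 + 74)) = 42310 + 8*(1/74)*101/78 = 42310 + 8*(1/74)*(1/78)*101 = 42310 + 202/1443 = 61053532/1443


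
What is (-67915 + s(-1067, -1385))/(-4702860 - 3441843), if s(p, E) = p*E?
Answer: -469960/2714901 ≈ -0.17310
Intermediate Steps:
s(p, E) = E*p
(-67915 + s(-1067, -1385))/(-4702860 - 3441843) = (-67915 - 1385*(-1067))/(-4702860 - 3441843) = (-67915 + 1477795)/(-8144703) = 1409880*(-1/8144703) = -469960/2714901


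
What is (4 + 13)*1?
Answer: 17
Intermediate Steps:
(4 + 13)*1 = 17*1 = 17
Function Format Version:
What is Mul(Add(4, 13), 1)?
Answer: 17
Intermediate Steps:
Mul(Add(4, 13), 1) = Mul(17, 1) = 17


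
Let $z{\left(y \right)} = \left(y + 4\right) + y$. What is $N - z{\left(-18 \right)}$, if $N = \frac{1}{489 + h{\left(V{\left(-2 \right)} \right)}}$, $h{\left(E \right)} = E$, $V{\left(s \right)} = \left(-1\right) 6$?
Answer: $\frac{15457}{483} \approx 32.002$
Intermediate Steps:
$z{\left(y \right)} = 4 + 2 y$ ($z{\left(y \right)} = \left(4 + y\right) + y = 4 + 2 y$)
$V{\left(s \right)} = -6$
$N = \frac{1}{483}$ ($N = \frac{1}{489 - 6} = \frac{1}{483} \approx 0.0020704$)
$N - z{\left(-18 \right)} = \frac{1}{483} - \left(4 + 2 \left(-18\right)\right) = \frac{1}{483} - \left(4 - 36\right) = \frac{1}{483} - -32 = \frac{1}{483} + 32 = \frac{15457}{483}$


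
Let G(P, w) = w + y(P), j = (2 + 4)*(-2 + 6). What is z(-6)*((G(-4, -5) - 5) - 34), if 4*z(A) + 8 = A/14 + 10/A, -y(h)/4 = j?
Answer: 1060/3 ≈ 353.33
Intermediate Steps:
j = 24 (j = 6*4 = 24)
y(h) = -96 (y(h) = -4*24 = -96)
G(P, w) = -96 + w (G(P, w) = w - 96 = -96 + w)
z(A) = -2 + A/56 + 5/(2*A) (z(A) = -2 + (A/14 + 10/A)/4 = -2 + (10/A + A/14)/4 = -2 + (A/56 + 5/(2*A)) = -2 + A/56 + 5/(2*A))
z(-6)*((G(-4, -5) - 5) - 34) = ((1/56)*(140 - 6*(-112 - 6))/(-6))*(((-96 - 5) - 5) - 34) = ((1/56)*(-1/6)*(140 - 6*(-118)))*((-101 - 5) - 34) = ((1/56)*(-1/6)*(140 + 708))*(-106 - 34) = ((1/56)*(-1/6)*848)*(-140) = -53/21*(-140) = 1060/3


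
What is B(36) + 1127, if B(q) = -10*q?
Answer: 767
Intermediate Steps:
B(36) + 1127 = -10*36 + 1127 = -360 + 1127 = 767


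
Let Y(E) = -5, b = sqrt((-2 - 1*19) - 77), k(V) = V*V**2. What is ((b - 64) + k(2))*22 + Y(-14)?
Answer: -1237 + 154*I*sqrt(2) ≈ -1237.0 + 217.79*I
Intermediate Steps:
k(V) = V**3
b = 7*I*sqrt(2) (b = sqrt((-2 - 19) - 77) = sqrt(-21 - 77) = sqrt(-98) = 7*I*sqrt(2) ≈ 9.8995*I)
((b - 64) + k(2))*22 + Y(-14) = ((7*I*sqrt(2) - 64) + 2**3)*22 - 5 = ((-64 + 7*I*sqrt(2)) + 8)*22 - 5 = (-56 + 7*I*sqrt(2))*22 - 5 = (-1232 + 154*I*sqrt(2)) - 5 = -1237 + 154*I*sqrt(2)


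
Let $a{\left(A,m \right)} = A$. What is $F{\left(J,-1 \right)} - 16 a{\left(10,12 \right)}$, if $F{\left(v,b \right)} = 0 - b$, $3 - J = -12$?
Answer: $-159$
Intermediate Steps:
$J = 15$ ($J = 3 - -12 = 3 + 12 = 15$)
$F{\left(v,b \right)} = - b$
$F{\left(J,-1 \right)} - 16 a{\left(10,12 \right)} = \left(-1\right) \left(-1\right) - 160 = 1 - 160 = -159$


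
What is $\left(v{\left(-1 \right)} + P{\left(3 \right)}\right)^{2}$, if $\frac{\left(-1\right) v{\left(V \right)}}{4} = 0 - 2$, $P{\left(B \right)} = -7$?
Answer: $1$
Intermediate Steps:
$v{\left(V \right)} = 8$ ($v{\left(V \right)} = - 4 \left(0 - 2\right) = \left(-4\right) \left(-2\right) = 8$)
$\left(v{\left(-1 \right)} + P{\left(3 \right)}\right)^{2} = \left(8 - 7\right)^{2} = 1^{2} = 1$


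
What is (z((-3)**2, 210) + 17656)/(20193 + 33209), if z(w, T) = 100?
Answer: 8878/26701 ≈ 0.33250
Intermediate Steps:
(z((-3)**2, 210) + 17656)/(20193 + 33209) = (100 + 17656)/(20193 + 33209) = 17756/53402 = 17756*(1/53402) = 8878/26701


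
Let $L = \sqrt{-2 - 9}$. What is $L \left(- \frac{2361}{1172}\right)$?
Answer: $- \frac{2361 i \sqrt{11}}{1172} \approx - 6.6814 i$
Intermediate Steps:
$L = i \sqrt{11}$ ($L = \sqrt{-11} = i \sqrt{11} \approx 3.3166 i$)
$L \left(- \frac{2361}{1172}\right) = i \sqrt{11} \left(- \frac{2361}{1172}\right) = - \frac{2361 i \sqrt{11}}{1172}$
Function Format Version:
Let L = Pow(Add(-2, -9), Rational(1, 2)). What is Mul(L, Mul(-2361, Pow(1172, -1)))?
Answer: Mul(Rational(-2361, 1172), I, Pow(11, Rational(1, 2))) ≈ Mul(-6.6814, I)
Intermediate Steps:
L = Mul(I, Pow(11, Rational(1, 2))) (L = Pow(-11, Rational(1, 2)) = Mul(I, Pow(11, Rational(1, 2))) ≈ Mul(3.3166, I))
Mul(L, Mul(-2361, Pow(1172, -1))) = Mul(Mul(I, Pow(11, Rational(1, 2))), Mul(-2361, Pow(1172, -1))) = Mul(Mul(I, Pow(11, Rational(1, 2))), Mul(-2361, Rational(1, 1172))) = Mul(Mul(I, Pow(11, Rational(1, 2))), Rational(-2361, 1172)) = Mul(Rational(-2361, 1172), I, Pow(11, Rational(1, 2)))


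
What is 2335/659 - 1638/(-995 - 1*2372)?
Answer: 98257/24383 ≈ 4.0297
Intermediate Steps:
2335/659 - 1638/(-995 - 1*2372) = 2335*(1/659) - 1638/(-995 - 2372) = 2335/659 - 1638/(-3367) = 2335/659 - 1638*(-1/3367) = 2335/659 + 18/37 = 98257/24383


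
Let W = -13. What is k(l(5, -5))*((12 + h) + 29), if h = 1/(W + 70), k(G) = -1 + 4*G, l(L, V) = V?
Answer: -16366/19 ≈ -861.37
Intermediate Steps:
h = 1/57 (h = 1/(-13 + 70) = 1/57 ≈ 0.017544)
k(l(5, -5))*((12 + h) + 29) = (-1 + 4*(-5))*((12 + 1/57) + 29) = (-1 - 20)*(685/57 + 29) = -21*2338/57 = -16366/19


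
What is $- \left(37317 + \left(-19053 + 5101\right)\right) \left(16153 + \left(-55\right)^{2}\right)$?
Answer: $-448093970$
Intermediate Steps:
$- \left(37317 + \left(-19053 + 5101\right)\right) \left(16153 + \left(-55\right)^{2}\right) = - \left(37317 - 13952\right) \left(16153 + 3025\right) = - 23365 \cdot 19178 = \left(-1\right) 448093970 = -448093970$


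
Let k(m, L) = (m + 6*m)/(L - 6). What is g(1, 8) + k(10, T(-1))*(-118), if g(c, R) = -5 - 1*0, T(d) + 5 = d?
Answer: 2050/3 ≈ 683.33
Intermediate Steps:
T(d) = -5 + d
k(m, L) = 7*m/(-6 + L) (k(m, L) = (7*m)/(-6 + L) = 7*m/(-6 + L))
g(c, R) = -5 (g(c, R) = -5 + 0 = -5)
g(1, 8) + k(10, T(-1))*(-118) = -5 + (7*10/(-6 + (-5 - 1)))*(-118) = -5 + (7*10/(-6 - 6))*(-118) = -5 + (7*10/(-12))*(-118) = -5 + (7*10*(-1/12))*(-118) = -5 - 35/6*(-118) = -5 + 2065/3 = 2050/3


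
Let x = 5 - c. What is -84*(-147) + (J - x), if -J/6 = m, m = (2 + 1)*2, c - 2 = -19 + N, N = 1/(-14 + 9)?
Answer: 61449/5 ≈ 12290.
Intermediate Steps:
N = -⅕ (N = 1/(-5) = -⅕ ≈ -0.20000)
c = -86/5 (c = 2 + (-19 - ⅕) = 2 - 96/5 = -86/5 ≈ -17.200)
m = 6 (m = 3*2 = 6)
J = -36 (J = -6*6 = -36)
x = 111/5 (x = 5 - 1*(-86/5) = 5 + 86/5 = 111/5 ≈ 22.200)
-84*(-147) + (J - x) = -84*(-147) + (-36 - 1*111/5) = 12348 + (-36 - 111/5) = 12348 - 291/5 = 61449/5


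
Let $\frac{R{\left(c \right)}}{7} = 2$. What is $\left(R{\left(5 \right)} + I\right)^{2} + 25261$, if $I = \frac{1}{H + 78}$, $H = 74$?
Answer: $\frac{588162785}{23104} \approx 25457.0$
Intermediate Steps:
$R{\left(c \right)} = 14$ ($R{\left(c \right)} = 7 \cdot 2 = 14$)
$I = \frac{1}{152}$ ($I = \frac{1}{74 + 78} = \frac{1}{152} \approx 0.0065789$)
$\left(R{\left(5 \right)} + I\right)^{2} + 25261 = \left(14 + \frac{1}{152}\right)^{2} + 25261 = \left(\frac{2129}{152}\right)^{2} + 25261 = \frac{4532641}{23104} + 25261 = \frac{588162785}{23104}$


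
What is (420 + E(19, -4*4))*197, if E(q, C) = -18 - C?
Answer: 82346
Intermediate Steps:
(420 + E(19, -4*4))*197 = (420 + (-18 - (-4)*4))*197 = (420 + (-18 - 1*(-16)))*197 = (420 + (-18 + 16))*197 = (420 - 2)*197 = 418*197 = 82346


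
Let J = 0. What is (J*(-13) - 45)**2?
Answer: 2025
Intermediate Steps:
(J*(-13) - 45)**2 = (0*(-13) - 45)**2 = (0 - 45)**2 = (-45)**2 = 2025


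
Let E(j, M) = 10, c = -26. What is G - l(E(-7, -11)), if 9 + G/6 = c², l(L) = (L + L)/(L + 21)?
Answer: 124042/31 ≈ 4001.4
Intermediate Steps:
l(L) = 2*L/(21 + L) (l(L) = (2*L)/(21 + L) = 2*L/(21 + L))
G = 4002 (G = -54 + 6*(-26)² = -54 + 6*676 = -54 + 4056 = 4002)
G - l(E(-7, -11)) = 4002 - 2*10/(21 + 10) = 4002 - 2*10/31 = 4002 - 1*20/31 = 4002 - 20/31 = 124042/31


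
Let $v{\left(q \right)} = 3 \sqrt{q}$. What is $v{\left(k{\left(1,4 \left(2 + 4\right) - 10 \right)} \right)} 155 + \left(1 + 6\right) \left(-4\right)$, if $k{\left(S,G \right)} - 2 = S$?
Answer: $-28 + 465 \sqrt{3} \approx 777.4$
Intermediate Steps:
$k{\left(S,G \right)} = 2 + S$
$v{\left(k{\left(1,4 \left(2 + 4\right) - 10 \right)} \right)} 155 + \left(1 + 6\right) \left(-4\right) = 3 \sqrt{2 + 1} \cdot 155 + \left(1 + 6\right) \left(-4\right) = 3 \sqrt{3} \cdot 155 + 7 \left(-4\right) = 465 \sqrt{3} - 28 = -28 + 465 \sqrt{3}$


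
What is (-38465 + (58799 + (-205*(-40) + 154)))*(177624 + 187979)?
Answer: 10488418864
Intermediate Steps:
(-38465 + (58799 + (-205*(-40) + 154)))*(177624 + 187979) = (-38465 + (58799 + (8200 + 154)))*365603 = (-38465 + (58799 + 8354))*365603 = (-38465 + 67153)*365603 = 28688*365603 = 10488418864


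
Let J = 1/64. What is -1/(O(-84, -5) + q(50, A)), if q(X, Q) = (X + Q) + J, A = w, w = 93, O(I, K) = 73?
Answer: -64/13825 ≈ -0.0046293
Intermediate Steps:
J = 1/64 ≈ 0.015625
A = 93
q(X, Q) = 1/64 + Q + X (q(X, Q) = (X + Q) + 1/64 = (Q + X) + 1/64 = 1/64 + Q + X)
-1/(O(-84, -5) + q(50, A)) = -1/(73 + (1/64 + 93 + 50)) = -1/(73 + 9153/64) = -1/13825/64 = -1*64/13825 = -64/13825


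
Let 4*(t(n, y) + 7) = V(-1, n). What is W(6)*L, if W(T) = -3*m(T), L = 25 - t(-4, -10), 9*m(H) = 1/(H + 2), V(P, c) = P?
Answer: -43/32 ≈ -1.3438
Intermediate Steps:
t(n, y) = -29/4 (t(n, y) = -7 + (¼)*(-1) = -7 - ¼ = -29/4)
m(H) = 1/(9*(2 + H)) (m(H) = 1/(9*(H + 2)) = 1/(9*(2 + H)))
L = 129/4 (L = 25 - 1*(-29/4) = 25 + 29/4 = 129/4 ≈ 32.250)
W(T) = -1/(3*(2 + T))
W(6)*L = -1/(6 + 3*6)*(129/4) = -1/(6 + 18)*(129/4) = -1/24*(129/4) = -1*1/24*(129/4) = -1/24*129/4 = -43/32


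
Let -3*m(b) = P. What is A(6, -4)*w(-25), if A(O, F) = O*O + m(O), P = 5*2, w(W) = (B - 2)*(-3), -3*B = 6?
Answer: 392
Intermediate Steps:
B = -2 (B = -⅓*6 = -2)
w(W) = 12 (w(W) = (-2 - 2)*(-3) = -4*(-3) = 12)
P = 10
m(b) = -10/3 (m(b) = -⅓*10 = -10/3)
A(O, F) = -10/3 + O² (A(O, F) = O*O - 10/3 = O² - 10/3 = -10/3 + O²)
A(6, -4)*w(-25) = (-10/3 + 6²)*12 = (-10/3 + 36)*12 = (98/3)*12 = 392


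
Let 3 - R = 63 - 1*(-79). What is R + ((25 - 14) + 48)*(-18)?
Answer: -1201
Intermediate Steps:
R = -139 (R = 3 - (63 - 1*(-79)) = 3 - (63 + 79) = 3 - 1*142 = 3 - 142 = -139)
R + ((25 - 14) + 48)*(-18) = -139 + ((25 - 14) + 48)*(-18) = -139 + (11 + 48)*(-18) = -139 + 59*(-18) = -139 - 1062 = -1201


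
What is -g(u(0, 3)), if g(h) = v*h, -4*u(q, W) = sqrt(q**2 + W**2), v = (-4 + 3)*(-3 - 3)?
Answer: 9/2 ≈ 4.5000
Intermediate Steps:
v = 6 (v = -1*(-6) = 6)
u(q, W) = -sqrt(W**2 + q**2)/4 (u(q, W) = -sqrt(q**2 + W**2)/4 = -sqrt(W**2 + q**2)/4)
g(h) = 6*h
-g(u(0, 3)) = -6*(-sqrt(3**2 + 0**2)/4) = -6*(-sqrt(9 + 0)/4) = -6*(-sqrt(9)/4) = -6*(-1/4*3) = -6*(-3)/4 = -1*(-9/2) = 9/2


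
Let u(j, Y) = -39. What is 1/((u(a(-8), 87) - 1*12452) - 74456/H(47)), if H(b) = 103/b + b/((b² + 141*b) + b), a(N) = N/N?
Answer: -9757/452571011 ≈ -2.1559e-5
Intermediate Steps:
a(N) = 1
H(b) = 103/b + b/(b² + 142*b)
1/((u(a(-8), 87) - 1*12452) - 74456/H(47)) = 1/((-39 - 1*12452) - 74456*47*(142 + 47)/(2*(7313 + 52*47))) = 1/((-39 - 12452) - 74456*8883/(2*(7313 + 2444))) = 1/(-12491 - 74456/(2*(1/47)*(1/189)*9757)) = 1/(-12491 - 74456/19514/8883) = 1/(-12491 - 74456*8883/19514) = 1/(-12491 - 330696324/9757) = 1/(-452571011/9757) = -9757/452571011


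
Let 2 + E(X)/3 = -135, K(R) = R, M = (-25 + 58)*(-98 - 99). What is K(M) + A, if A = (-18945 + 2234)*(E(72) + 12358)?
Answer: -199652818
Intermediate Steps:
M = -6501 (M = 33*(-197) = -6501)
E(X) = -411 (E(X) = -6 + 3*(-135) = -6 - 405 = -411)
A = -199646317 (A = (-18945 + 2234)*(-411 + 12358) = -16711*11947 = -199646317)
K(M) + A = -6501 - 199646317 = -199652818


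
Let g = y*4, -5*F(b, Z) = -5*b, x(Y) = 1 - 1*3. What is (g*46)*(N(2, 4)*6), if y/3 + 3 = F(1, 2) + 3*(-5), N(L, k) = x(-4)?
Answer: 112608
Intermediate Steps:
x(Y) = -2 (x(Y) = 1 - 3 = -2)
N(L, k) = -2
F(b, Z) = b (F(b, Z) = -(-1)*b = b)
y = -51 (y = -9 + 3*(1 + 3*(-5)) = -9 + 3*(1 - 15) = -9 + 3*(-14) = -9 - 42 = -51)
g = -204 (g = -51*4 = -204)
(g*46)*(N(2, 4)*6) = (-204*46)*(-2*6) = -9384*(-12) = 112608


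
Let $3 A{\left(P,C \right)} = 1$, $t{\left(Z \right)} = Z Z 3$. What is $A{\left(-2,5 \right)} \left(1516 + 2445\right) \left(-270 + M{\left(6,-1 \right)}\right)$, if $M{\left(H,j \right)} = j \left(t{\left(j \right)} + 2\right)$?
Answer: $- \frac{1089275}{3} \approx -3.6309 \cdot 10^{5}$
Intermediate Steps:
$t{\left(Z \right)} = 3 Z^{2}$ ($t{\left(Z \right)} = Z^{2} \cdot 3 = 3 Z^{2}$)
$A{\left(P,C \right)} = \frac{1}{3}$ ($A{\left(P,C \right)} = \frac{1}{3} \cdot 1 = \frac{1}{3}$)
$M{\left(H,j \right)} = j \left(2 + 3 j^{2}\right)$ ($M{\left(H,j \right)} = j \left(3 j^{2} + 2\right) = j \left(2 + 3 j^{2}\right)$)
$A{\left(-2,5 \right)} \left(1516 + 2445\right) \left(-270 + M{\left(6,-1 \right)}\right) = \frac{\left(1516 + 2445\right) \left(-270 - \left(2 + 3 \left(-1\right)^{2}\right)\right)}{3} = \frac{3961 \left(-270 - \left(2 + 3 \cdot 1\right)\right)}{3} = \frac{3961 \left(-270 - \left(2 + 3\right)\right)}{3} = \frac{3961 \left(-270 - 5\right)}{3} = \frac{3961 \left(-275\right)}{3} = \frac{1}{3} \left(-1089275\right) = - \frac{1089275}{3}$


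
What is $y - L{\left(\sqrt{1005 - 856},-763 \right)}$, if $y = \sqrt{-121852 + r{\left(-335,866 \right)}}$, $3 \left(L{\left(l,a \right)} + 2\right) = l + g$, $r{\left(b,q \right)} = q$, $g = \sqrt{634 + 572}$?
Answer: $2 - \sqrt{134} - \frac{\sqrt{149}}{3} + i \sqrt{120986} \approx -13.645 + 347.83 i$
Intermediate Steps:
$g = 3 \sqrt{134}$ ($g = \sqrt{1206} = 3 \sqrt{134} \approx 34.728$)
$L{\left(l,a \right)} = -2 + \sqrt{134} + \frac{l}{3}$ ($L{\left(l,a \right)} = -2 + \frac{l + 3 \sqrt{134}}{3} = -2 + \left(\sqrt{134} + \frac{l}{3}\right) = -2 + \sqrt{134} + \frac{l}{3}$)
$y = i \sqrt{120986}$ ($y = \sqrt{-121852 + 866} = \sqrt{-120986} = i \sqrt{120986} \approx 347.83 i$)
$y - L{\left(\sqrt{1005 - 856},-763 \right)} = i \sqrt{120986} - \left(-2 + \sqrt{134} + \frac{\sqrt{1005 - 856}}{3}\right) = i \sqrt{120986} - \left(-2 + \sqrt{134} + \frac{\sqrt{149}}{3}\right) = 2 - \sqrt{134} - \frac{\sqrt{149}}{3} + i \sqrt{120986}$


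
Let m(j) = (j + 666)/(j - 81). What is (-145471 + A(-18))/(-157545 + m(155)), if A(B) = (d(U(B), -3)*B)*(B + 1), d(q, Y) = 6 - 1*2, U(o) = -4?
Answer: 10674278/11657509 ≈ 0.91566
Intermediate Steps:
m(j) = (666 + j)/(-81 + j)
d(q, Y) = 4 (d(q, Y) = 6 - 2 = 4)
A(B) = 4*B*(1 + B) (A(B) = (4*B)*(B + 1) = (4*B)*(1 + B) = 4*B*(1 + B))
(-145471 + A(-18))/(-157545 + m(155)) = (-145471 + 4*(-18)*(1 - 18))/(-157545 + (666 + 155)/(-81 + 155)) = (-145471 + 4*(-18)*(-17))/(-157545 + 821/74) = (-145471 + 1224)/(-157545 + (1/74)*821) = -144247/(-157545 + 821/74) = -144247/(-11657509/74) = -144247*(-74/11657509) = 10674278/11657509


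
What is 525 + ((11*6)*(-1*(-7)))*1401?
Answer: 647787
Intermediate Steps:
525 + ((11*6)*(-1*(-7)))*1401 = 525 + (66*7)*1401 = 525 + 462*1401 = 525 + 647262 = 647787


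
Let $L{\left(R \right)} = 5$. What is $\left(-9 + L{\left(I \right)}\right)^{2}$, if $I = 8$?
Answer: $16$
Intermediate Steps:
$\left(-9 + L{\left(I \right)}\right)^{2} = \left(-9 + 5\right)^{2} = \left(-4\right)^{2} = 16$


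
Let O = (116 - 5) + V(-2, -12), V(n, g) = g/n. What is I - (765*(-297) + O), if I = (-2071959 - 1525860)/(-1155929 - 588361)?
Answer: 132036975113/581430 ≈ 2.2709e+5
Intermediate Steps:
O = 117 (O = (116 - 5) - 12/(-2) = 111 - 12*(-1/2) = 111 + 6 = 117)
I = 1199273/581430 (I = -3597819/(-1744290) = -3597819*(-1/1744290) = 1199273/581430 ≈ 2.0626)
I - (765*(-297) + O) = 1199273/581430 - (765*(-297) + 117) = 1199273/581430 - (-227205 + 117) = 1199273/581430 - 1*(-227088) = 1199273/581430 + 227088 = 132036975113/581430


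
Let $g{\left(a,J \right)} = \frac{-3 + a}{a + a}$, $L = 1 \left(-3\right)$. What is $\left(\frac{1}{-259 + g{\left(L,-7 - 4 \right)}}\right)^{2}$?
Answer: $\frac{1}{66564} \approx 1.5023 \cdot 10^{-5}$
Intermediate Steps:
$L = -3$
$g{\left(a,J \right)} = \frac{-3 + a}{2 a}$
$\left(\frac{1}{-259 + g{\left(L,-7 - 4 \right)}}\right)^{2} = \left(\frac{1}{-259 + \frac{-3 - 3}{2 \left(-3\right)}}\right)^{2} = \left(\frac{1}{-259 + \frac{1}{2} \left(- \frac{1}{3}\right) \left(-6\right)}\right)^{2} = \left(\frac{1}{-259 + 1}\right)^{2} = \left(\frac{1}{-258}\right)^{2} = \left(- \frac{1}{258}\right)^{2} = \frac{1}{66564}$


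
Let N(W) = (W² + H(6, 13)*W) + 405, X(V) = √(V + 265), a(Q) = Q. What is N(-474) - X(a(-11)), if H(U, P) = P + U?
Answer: 216075 - √254 ≈ 2.1606e+5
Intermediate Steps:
X(V) = √(265 + V)
N(W) = 405 + W² + 19*W (N(W) = (W² + (13 + 6)*W) + 405 = (W² + 19*W) + 405 = 405 + W² + 19*W)
N(-474) - X(a(-11)) = (405 + (-474)² + 19*(-474)) - √(265 - 11) = (405 + 224676 - 9006) - √254 = 216075 - √254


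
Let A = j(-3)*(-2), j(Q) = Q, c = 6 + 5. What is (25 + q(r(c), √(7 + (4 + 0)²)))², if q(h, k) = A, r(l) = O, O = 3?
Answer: 961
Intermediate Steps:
c = 11
r(l) = 3
A = 6 (A = -3*(-2) = 6)
q(h, k) = 6
(25 + q(r(c), √(7 + (4 + 0)²)))² = (25 + 6)² = 31² = 961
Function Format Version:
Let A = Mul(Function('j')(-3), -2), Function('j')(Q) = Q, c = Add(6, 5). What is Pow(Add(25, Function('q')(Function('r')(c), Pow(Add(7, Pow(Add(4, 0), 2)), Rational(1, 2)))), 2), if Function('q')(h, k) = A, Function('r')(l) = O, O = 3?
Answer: 961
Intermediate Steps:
c = 11
Function('r')(l) = 3
A = 6 (A = Mul(-3, -2) = 6)
Function('q')(h, k) = 6
Pow(Add(25, Function('q')(Function('r')(c), Pow(Add(7, Pow(Add(4, 0), 2)), Rational(1, 2)))), 2) = Pow(Add(25, 6), 2) = Pow(31, 2) = 961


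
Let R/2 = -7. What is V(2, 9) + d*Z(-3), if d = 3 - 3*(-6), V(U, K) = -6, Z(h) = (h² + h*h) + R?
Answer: 78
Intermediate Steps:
R = -14 (R = 2*(-7) = -14)
Z(h) = -14 + 2*h² (Z(h) = (h² + h*h) - 14 = (h² + h²) - 14 = 2*h² - 14 = -14 + 2*h²)
d = 21 (d = 3 + 18 = 21)
V(2, 9) + d*Z(-3) = -6 + 21*(-14 + 2*(-3)²) = -6 + 21*(-14 + 2*9) = -6 + 21*(-14 + 18) = -6 + 21*4 = -6 + 84 = 78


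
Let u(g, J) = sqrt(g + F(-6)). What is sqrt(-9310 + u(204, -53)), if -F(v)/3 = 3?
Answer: sqrt(-9310 + sqrt(195)) ≈ 96.416*I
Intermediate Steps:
F(v) = -9 (F(v) = -3*3 = -9)
u(g, J) = sqrt(-9 + g) (u(g, J) = sqrt(g - 9) = sqrt(-9 + g))
sqrt(-9310 + u(204, -53)) = sqrt(-9310 + sqrt(-9 + 204)) = sqrt(-9310 + sqrt(195))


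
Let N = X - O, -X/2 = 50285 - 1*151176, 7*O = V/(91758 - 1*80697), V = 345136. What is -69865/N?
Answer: -5409437355/15623029778 ≈ -0.34625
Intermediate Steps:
O = 345136/77427 (O = (345136/(91758 - 1*80697))/7 = (345136/(91758 - 80697))/7 = (345136/11061)/7 = (345136*(1/11061))/7 = (1/7)*(345136/11061) = 345136/77427 ≈ 4.4576)
X = 201782 (X = -2*(50285 - 1*151176) = -2*(50285 - 151176) = -2*(-100891) = 201782)
N = 15623029778/77427 (N = 201782 - 1*345136/77427 = 201782 - 345136/77427 = 15623029778/77427 ≈ 2.0178e+5)
-69865/N = -69865/15623029778/77427 = -69865*77427/15623029778 = -5409437355/15623029778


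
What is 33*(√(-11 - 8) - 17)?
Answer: -561 + 33*I*√19 ≈ -561.0 + 143.84*I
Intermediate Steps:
33*(√(-11 - 8) - 17) = 33*(√(-19) - 17) = 33*(I*√19 - 17) = 33*(-17 + I*√19) = -561 + 33*I*√19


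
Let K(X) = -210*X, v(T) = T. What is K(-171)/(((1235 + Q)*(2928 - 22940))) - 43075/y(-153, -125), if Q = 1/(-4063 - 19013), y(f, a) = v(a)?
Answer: 245663945063221/712898957885 ≈ 344.60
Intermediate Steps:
y(f, a) = a
Q = -1/23076 (Q = 1/(-23076) = -1/23076 ≈ -4.3335e-5)
K(-171)/(((1235 + Q)*(2928 - 22940))) - 43075/y(-153, -125) = (-210*(-171))/(((1235 - 1/23076)*(2928 - 22940))) - 43075/(-125) = 35910/(((28498859/23076)*(-20012))) - 43075*(-1/125) = 35910/(-142579791577/5769) + 1723/5 = 35910*(-5769/142579791577) + 1723/5 = -207164790/142579791577 + 1723/5 = 245663945063221/712898957885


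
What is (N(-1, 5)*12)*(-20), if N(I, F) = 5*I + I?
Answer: 1440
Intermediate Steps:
N(I, F) = 6*I
(N(-1, 5)*12)*(-20) = ((6*(-1))*12)*(-20) = -6*12*(-20) = -72*(-20) = 1440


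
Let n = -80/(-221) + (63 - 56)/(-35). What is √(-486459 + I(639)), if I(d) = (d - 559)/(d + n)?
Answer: I*√60664214340091571/353137 ≈ 697.47*I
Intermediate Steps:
n = 179/1105 (n = -80*(-1/221) + 7*(-1/35) = 80/221 - ⅕ = 179/1105 ≈ 0.16199)
I(d) = (-559 + d)/(179/1105 + d) (I(d) = (d - 559)/(d + 179/1105) = (-559 + d)/(179/1105 + d))
√(-486459 + I(639)) = √(-486459 + 1105*(-559 + 639)/(179 + 1105*639)) = √(-486459 + 1105*80/(179 + 706095)) = √(-486459 + 1105*80/706274) = √(-486459 + 1105*(1/706274)*80) = √(-486459 + 44200/353137) = √(-171786627683/353137) = I*√60664214340091571/353137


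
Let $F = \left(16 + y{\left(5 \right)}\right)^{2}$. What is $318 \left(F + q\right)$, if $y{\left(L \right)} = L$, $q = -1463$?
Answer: $-324996$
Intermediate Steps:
$F = 441$ ($F = \left(16 + 5\right)^{2} = 21^{2} = 441$)
$318 \left(F + q\right) = 318 \left(441 - 1463\right) = 318 \left(-1022\right) = -324996$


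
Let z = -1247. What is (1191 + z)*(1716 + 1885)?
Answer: -201656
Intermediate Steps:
(1191 + z)*(1716 + 1885) = (1191 - 1247)*(1716 + 1885) = -56*3601 = -201656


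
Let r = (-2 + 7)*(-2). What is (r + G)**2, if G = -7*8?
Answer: 4356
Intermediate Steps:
G = -56
r = -10 (r = 5*(-2) = -10)
(r + G)**2 = (-10 - 56)**2 = (-66)**2 = 4356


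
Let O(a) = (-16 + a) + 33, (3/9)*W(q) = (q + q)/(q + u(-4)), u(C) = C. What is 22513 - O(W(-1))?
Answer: 112474/5 ≈ 22495.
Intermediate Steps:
W(q) = 6*q/(-4 + q) (W(q) = 3*((q + q)/(q - 4)) = 3*((2*q)/(-4 + q)) = 3*(2*q/(-4 + q)) = 6*q/(-4 + q))
O(a) = 17 + a
22513 - O(W(-1)) = 22513 - (17 + 6*(-1)/(-4 - 1)) = 22513 - (17 + 6*(-1)/(-5)) = 22513 - (17 + 6*(-1)*(-1/5)) = 22513 - (17 + 6/5) = 22513 - 1*91/5 = 22513 - 91/5 = 112474/5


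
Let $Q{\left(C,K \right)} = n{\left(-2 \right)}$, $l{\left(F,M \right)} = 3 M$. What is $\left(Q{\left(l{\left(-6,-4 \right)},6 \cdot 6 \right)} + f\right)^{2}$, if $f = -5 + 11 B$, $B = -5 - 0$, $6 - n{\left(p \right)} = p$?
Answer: $2704$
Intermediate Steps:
$n{\left(p \right)} = 6 - p$
$B = -5$ ($B = -5 + 0 = -5$)
$Q{\left(C,K \right)} = 8$ ($Q{\left(C,K \right)} = 6 - -2 = 6 + 2 = 8$)
$f = -60$ ($f = -5 + 11 \left(-5\right) = -5 - 55 = -60$)
$\left(Q{\left(l{\left(-6,-4 \right)},6 \cdot 6 \right)} + f\right)^{2} = \left(8 - 60\right)^{2} = \left(-52\right)^{2} = 2704$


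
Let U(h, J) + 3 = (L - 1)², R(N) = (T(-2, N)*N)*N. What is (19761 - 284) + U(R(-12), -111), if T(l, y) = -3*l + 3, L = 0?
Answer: 19475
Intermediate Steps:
T(l, y) = 3 - 3*l
R(N) = 9*N² (R(N) = ((3 - 3*(-2))*N)*N = ((3 + 6)*N)*N = (9*N)*N = 9*N²)
U(h, J) = -2 (U(h, J) = -3 + (0 - 1)² = -3 + (-1)² = -3 + 1 = -2)
(19761 - 284) + U(R(-12), -111) = (19761 - 284) - 2 = 19477 - 2 = 19475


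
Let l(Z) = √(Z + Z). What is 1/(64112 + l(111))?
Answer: 32056/2055174161 - √222/4110348322 ≈ 1.5594e-5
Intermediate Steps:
l(Z) = √2*√Z (l(Z) = √(2*Z) = √2*√Z)
1/(64112 + l(111)) = 1/(64112 + √2*√111) = 1/(64112 + √222)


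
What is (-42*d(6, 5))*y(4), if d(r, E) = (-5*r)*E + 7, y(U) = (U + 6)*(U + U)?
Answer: 480480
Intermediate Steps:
y(U) = 2*U*(6 + U) (y(U) = (6 + U)*(2*U) = 2*U*(6 + U))
d(r, E) = 7 - 5*E*r (d(r, E) = -5*E*r + 7 = 7 - 5*E*r)
(-42*d(6, 5))*y(4) = (-42*(7 - 5*5*6))*(2*4*(6 + 4)) = (-42*(7 - 150))*(2*4*10) = -42*(-143)*80 = 6006*80 = 480480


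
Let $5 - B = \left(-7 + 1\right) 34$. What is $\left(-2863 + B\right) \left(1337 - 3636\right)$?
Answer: $6101546$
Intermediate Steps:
$B = 209$ ($B = 5 - \left(-7 + 1\right) 34 = 5 - \left(-6\right) 34 = 5 - -204 = 5 + 204 = 209$)
$\left(-2863 + B\right) \left(1337 - 3636\right) = \left(-2863 + 209\right) \left(1337 - 3636\right) = \left(-2654\right) \left(-2299\right) = 6101546$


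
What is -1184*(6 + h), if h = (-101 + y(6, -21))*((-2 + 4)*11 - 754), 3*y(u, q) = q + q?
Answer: -99676224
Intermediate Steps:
y(u, q) = 2*q/3 (y(u, q) = (q + q)/3 = (2*q)/3 = 2*q/3)
h = 84180 (h = (-101 + (⅔)*(-21))*((-2 + 4)*11 - 754) = (-101 - 14)*(2*11 - 754) = -115*(22 - 754) = -115*(-732) = 84180)
-1184*(6 + h) = -1184*(6 + 84180) = -1184*84186 = -99676224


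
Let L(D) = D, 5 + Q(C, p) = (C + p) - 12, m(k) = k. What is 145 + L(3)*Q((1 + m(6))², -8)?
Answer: 217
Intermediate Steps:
Q(C, p) = -17 + C + p (Q(C, p) = -5 + ((C + p) - 12) = -5 + (-12 + C + p) = -17 + C + p)
145 + L(3)*Q((1 + m(6))², -8) = 145 + 3*(-17 + (1 + 6)² - 8) = 145 + 3*(-17 + 7² - 8) = 145 + 3*(-17 + 49 - 8) = 145 + 3*24 = 145 + 72 = 217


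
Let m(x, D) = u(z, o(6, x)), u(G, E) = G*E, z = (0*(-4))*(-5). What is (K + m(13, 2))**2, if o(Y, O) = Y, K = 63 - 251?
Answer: 35344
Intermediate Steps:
z = 0 (z = 0*(-5) = 0)
K = -188
u(G, E) = E*G
m(x, D) = 0 (m(x, D) = 6*0 = 0)
(K + m(13, 2))**2 = (-188 + 0)**2 = (-188)**2 = 35344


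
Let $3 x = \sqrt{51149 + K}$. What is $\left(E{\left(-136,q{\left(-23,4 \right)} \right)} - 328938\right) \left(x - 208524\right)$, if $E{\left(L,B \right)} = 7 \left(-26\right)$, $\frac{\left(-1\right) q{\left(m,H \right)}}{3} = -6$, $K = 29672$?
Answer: $68629418880 - \frac{329120 \sqrt{80821}}{3} \approx 6.8598 \cdot 10^{10}$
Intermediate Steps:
$q{\left(m,H \right)} = 18$ ($q{\left(m,H \right)} = \left(-3\right) \left(-6\right) = 18$)
$E{\left(L,B \right)} = -182$
$x = \frac{\sqrt{80821}}{3}$ ($x = \frac{\sqrt{51149 + 29672}}{3} = \frac{\sqrt{80821}}{3} \approx 94.763$)
$\left(E{\left(-136,q{\left(-23,4 \right)} \right)} - 328938\right) \left(x - 208524\right) = \left(-182 - 328938\right) \left(\frac{\sqrt{80821}}{3} - 208524\right) = - 329120 \left(-208524 + \frac{\sqrt{80821}}{3}\right) = 68629418880 - \frac{329120 \sqrt{80821}}{3}$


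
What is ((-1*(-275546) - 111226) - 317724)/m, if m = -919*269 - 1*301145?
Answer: 38351/137089 ≈ 0.27975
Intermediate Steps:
m = -548356 (m = -247211 - 301145 = -548356)
((-1*(-275546) - 111226) - 317724)/m = ((-1*(-275546) - 111226) - 317724)/(-548356) = ((275546 - 111226) - 317724)*(-1/548356) = (164320 - 317724)*(-1/548356) = -153404*(-1/548356) = 38351/137089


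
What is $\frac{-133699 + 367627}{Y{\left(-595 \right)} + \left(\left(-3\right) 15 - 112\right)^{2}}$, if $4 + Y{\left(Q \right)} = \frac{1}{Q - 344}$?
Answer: $\frac{109829196}{11570827} \approx 9.4919$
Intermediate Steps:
$Y{\left(Q \right)} = -4 + \frac{1}{-344 + Q}$ ($Y{\left(Q \right)} = -4 + \frac{1}{Q - 344} = -4 + \frac{1}{-344 + Q}$)
$\frac{-133699 + 367627}{Y{\left(-595 \right)} + \left(\left(-3\right) 15 - 112\right)^{2}} = \frac{-133699 + 367627}{\frac{1377 - -2380}{-344 - 595} + \left(\left(-3\right) 15 - 112\right)^{2}} = \frac{233928}{\frac{1377 + 2380}{-939} + \left(-45 - 112\right)^{2}} = \frac{233928}{\left(- \frac{1}{939}\right) 3757 + \left(-157\right)^{2}} = \frac{233928}{- \frac{3757}{939} + 24649} = \frac{233928}{\frac{23141654}{939}} = 233928 \cdot \frac{939}{23141654} = \frac{109829196}{11570827}$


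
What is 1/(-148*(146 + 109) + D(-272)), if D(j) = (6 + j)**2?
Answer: 1/33016 ≈ 3.0288e-5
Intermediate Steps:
1/(-148*(146 + 109) + D(-272)) = 1/(-148*(146 + 109) + (6 - 272)**2) = 1/(-148*255 + (-266)**2) = 1/(-37740 + 70756) = 1/33016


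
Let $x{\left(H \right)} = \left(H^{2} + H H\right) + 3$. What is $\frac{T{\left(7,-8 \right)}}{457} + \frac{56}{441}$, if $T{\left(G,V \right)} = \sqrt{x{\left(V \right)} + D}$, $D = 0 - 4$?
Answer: $\frac{8}{63} + \frac{\sqrt{127}}{457} \approx 0.15164$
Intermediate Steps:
$D = -4$
$x{\left(H \right)} = 3 + 2 H^{2}$ ($x{\left(H \right)} = \left(H^{2} + H^{2}\right) + 3 = 2 H^{2} + 3 = 3 + 2 H^{2}$)
$T{\left(G,V \right)} = \sqrt{-1 + 2 V^{2}}$ ($T{\left(G,V \right)} = \sqrt{\left(3 + 2 V^{2}\right) - 4} = \sqrt{-1 + 2 V^{2}}$)
$\frac{T{\left(7,-8 \right)}}{457} + \frac{56}{441} = \frac{\sqrt{-1 + 2 \left(-8\right)^{2}}}{457} + \frac{56}{441} = \sqrt{-1 + 2 \cdot 64} \cdot \frac{1}{457} + 56 \cdot \frac{1}{441} = \sqrt{-1 + 128} \cdot \frac{1}{457} + \frac{8}{63} = \sqrt{127} \cdot \frac{1}{457} + \frac{8}{63} = \frac{\sqrt{127}}{457} + \frac{8}{63} = \frac{8}{63} + \frac{\sqrt{127}}{457}$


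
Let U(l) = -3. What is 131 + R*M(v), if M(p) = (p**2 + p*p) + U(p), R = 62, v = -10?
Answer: 12345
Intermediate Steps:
M(p) = -3 + 2*p**2 (M(p) = (p**2 + p*p) - 3 = (p**2 + p**2) - 3 = 2*p**2 - 3 = -3 + 2*p**2)
131 + R*M(v) = 131 + 62*(-3 + 2*(-10)**2) = 131 + 62*(-3 + 2*100) = 131 + 62*(-3 + 200) = 131 + 62*197 = 131 + 12214 = 12345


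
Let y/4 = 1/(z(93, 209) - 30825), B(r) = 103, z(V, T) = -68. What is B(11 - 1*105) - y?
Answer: 3181983/30893 ≈ 103.00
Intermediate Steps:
y = -4/30893 (y = 4/(-68 - 30825) = 4/(-30893) = 4*(-1/30893) = -4/30893 ≈ -0.00012948)
B(11 - 1*105) - y = 103 - 1*(-4/30893) = 103 + 4/30893 = 3181983/30893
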